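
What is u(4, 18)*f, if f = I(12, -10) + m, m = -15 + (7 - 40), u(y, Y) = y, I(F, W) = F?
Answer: -144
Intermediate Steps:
m = -48 (m = -15 - 33 = -48)
f = -36 (f = 12 - 48 = -36)
u(4, 18)*f = 4*(-36) = -144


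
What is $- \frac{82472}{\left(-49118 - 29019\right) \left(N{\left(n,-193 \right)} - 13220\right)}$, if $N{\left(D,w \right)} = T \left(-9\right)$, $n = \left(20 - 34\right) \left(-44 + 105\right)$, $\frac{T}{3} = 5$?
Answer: $- \frac{82472}{1043519635} \approx -7.9032 \cdot 10^{-5}$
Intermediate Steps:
$T = 15$ ($T = 3 \cdot 5 = 15$)
$n = -854$ ($n = \left(-14\right) 61 = -854$)
$N{\left(D,w \right)} = -135$ ($N{\left(D,w \right)} = 15 \left(-9\right) = -135$)
$- \frac{82472}{\left(-49118 - 29019\right) \left(N{\left(n,-193 \right)} - 13220\right)} = - \frac{82472}{\left(-49118 - 29019\right) \left(-135 - 13220\right)} = - \frac{82472}{\left(-78137\right) \left(-13355\right)} = - \frac{82472}{1043519635}$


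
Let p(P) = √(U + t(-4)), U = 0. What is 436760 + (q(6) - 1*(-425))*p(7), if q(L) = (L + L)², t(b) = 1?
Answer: 437329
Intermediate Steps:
q(L) = 4*L² (q(L) = (2*L)² = 4*L²)
p(P) = 1 (p(P) = √(0 + 1) = √1 = 1)
436760 + (q(6) - 1*(-425))*p(7) = 436760 + (4*6² - 1*(-425))*1 = 436760 + (4*36 + 425)*1 = 436760 + (144 + 425)*1 = 436760 + 569*1 = 436760 + 569 = 437329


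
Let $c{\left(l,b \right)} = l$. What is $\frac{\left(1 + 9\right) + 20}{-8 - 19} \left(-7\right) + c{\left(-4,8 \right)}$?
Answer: $\frac{34}{9} \approx 3.7778$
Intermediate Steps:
$\frac{\left(1 + 9\right) + 20}{-8 - 19} \left(-7\right) + c{\left(-4,8 \right)} = \frac{\left(1 + 9\right) + 20}{-8 - 19} \left(-7\right) - 4 = \frac{10 + 20}{-8 - 19} \left(-7\right) - 4 = \frac{30}{-8 - 19} \left(-7\right) - 4 = \frac{30}{-27} \left(-7\right) - 4 = 30 \left(- \frac{1}{27}\right) \left(-7\right) - 4 = \left(- \frac{10}{9}\right) \left(-7\right) - 4 = \frac{70}{9} - 4 = \frac{34}{9}$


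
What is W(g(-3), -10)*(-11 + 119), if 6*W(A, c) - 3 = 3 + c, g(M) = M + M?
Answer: -72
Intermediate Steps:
g(M) = 2*M
W(A, c) = 1 + c/6 (W(A, c) = ½ + (3 + c)/6 = ½ + (½ + c/6) = 1 + c/6)
W(g(-3), -10)*(-11 + 119) = (1 + (⅙)*(-10))*(-11 + 119) = (1 - 5/3)*108 = -⅔*108 = -72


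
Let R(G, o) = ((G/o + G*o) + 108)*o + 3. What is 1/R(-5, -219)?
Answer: -1/263459 ≈ -3.7957e-6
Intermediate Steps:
R(G, o) = 3 + o*(108 + G*o + G/o) (R(G, o) = ((G/o + G*o) + 108)*o + 3 = ((G*o + G/o) + 108)*o + 3 = (108 + G*o + G/o)*o + 3 = o*(108 + G*o + G/o) + 3 = 3 + o*(108 + G*o + G/o))
1/R(-5, -219) = 1/(3 - 5 + 108*(-219) - 5*(-219)**2) = 1/(3 - 5 - 23652 - 5*47961) = 1/(3 - 5 - 23652 - 239805) = 1/(-263459) = -1/263459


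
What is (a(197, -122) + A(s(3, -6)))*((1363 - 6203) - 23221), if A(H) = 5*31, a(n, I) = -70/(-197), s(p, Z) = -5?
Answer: -858806905/197 ≈ -4.3594e+6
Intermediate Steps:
a(n, I) = 70/197 (a(n, I) = -70*(-1/197) = 70/197)
A(H) = 155
(a(197, -122) + A(s(3, -6)))*((1363 - 6203) - 23221) = (70/197 + 155)*((1363 - 6203) - 23221) = 30605*(-4840 - 23221)/197 = (30605/197)*(-28061) = -858806905/197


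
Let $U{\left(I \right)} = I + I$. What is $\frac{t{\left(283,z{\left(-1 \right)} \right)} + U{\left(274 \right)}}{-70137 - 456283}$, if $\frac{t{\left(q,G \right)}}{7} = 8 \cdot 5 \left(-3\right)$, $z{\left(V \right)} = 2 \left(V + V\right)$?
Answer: $\frac{73}{131605} \approx 0.00055469$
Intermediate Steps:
$z{\left(V \right)} = 4 V$ ($z{\left(V \right)} = 2 \cdot 2 V = 4 V$)
$t{\left(q,G \right)} = -840$ ($t{\left(q,G \right)} = 7 \cdot 8 \cdot 5 \left(-3\right) = 7 \cdot 40 \left(-3\right) = 7 \left(-120\right) = -840$)
$U{\left(I \right)} = 2 I$
$\frac{t{\left(283,z{\left(-1 \right)} \right)} + U{\left(274 \right)}}{-70137 - 456283} = \frac{-840 + 2 \cdot 274}{-70137 - 456283} = \frac{-840 + 548}{-526420} = \left(-292\right) \left(- \frac{1}{526420}\right) = \frac{73}{131605}$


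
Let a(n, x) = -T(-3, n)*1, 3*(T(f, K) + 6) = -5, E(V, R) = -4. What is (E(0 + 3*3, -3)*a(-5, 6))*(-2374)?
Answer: 218408/3 ≈ 72803.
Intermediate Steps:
T(f, K) = -23/3 (T(f, K) = -6 + (1/3)*(-5) = -6 - 5/3 = -23/3)
a(n, x) = 23/3 (a(n, x) = -1*(-23/3)*1 = (23/3)*1 = 23/3)
(E(0 + 3*3, -3)*a(-5, 6))*(-2374) = -4*23/3*(-2374) = -92/3*(-2374) = 218408/3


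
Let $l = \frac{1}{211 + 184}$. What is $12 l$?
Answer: $\frac{12}{395} \approx 0.03038$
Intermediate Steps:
$l = \frac{1}{395} \approx 0.0025316$
$12 l = 12 \cdot \frac{1}{395} = \frac{12}{395}$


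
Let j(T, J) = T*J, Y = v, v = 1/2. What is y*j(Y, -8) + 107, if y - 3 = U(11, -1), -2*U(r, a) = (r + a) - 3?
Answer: 109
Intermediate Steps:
U(r, a) = 3/2 - a/2 - r/2 (U(r, a) = -((r + a) - 3)/2 = -((a + r) - 3)/2 = -(-3 + a + r)/2 = 3/2 - a/2 - r/2)
v = ½ ≈ 0.50000
Y = ½ ≈ 0.50000
j(T, J) = J*T
y = -½ (y = 3 + (3/2 - ½*(-1) - ½*11) = 3 + (3/2 + ½ - 11/2) = 3 - 7/2 = -½ ≈ -0.50000)
y*j(Y, -8) + 107 = -(-4)/2 + 107 = -½*(-4) + 107 = 2 + 107 = 109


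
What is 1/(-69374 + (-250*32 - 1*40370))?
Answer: -1/117744 ≈ -8.4930e-6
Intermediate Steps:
1/(-69374 + (-250*32 - 1*40370)) = 1/(-69374 + (-8000 - 40370)) = 1/(-69374 - 48370) = 1/(-117744) = -1/117744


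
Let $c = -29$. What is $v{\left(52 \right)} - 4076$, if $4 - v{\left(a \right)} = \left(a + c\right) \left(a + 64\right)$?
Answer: $-6740$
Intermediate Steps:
$v{\left(a \right)} = 4 - \left(-29 + a\right) \left(64 + a\right)$ ($v{\left(a \right)} = 4 - \left(a - 29\right) \left(a + 64\right) = 4 - \left(-29 + a\right) \left(64 + a\right)$)
$v{\left(52 \right)} - 4076 = \left(1860 - 52^{2} - 1820\right) - 4076 = \left(1860 - 2704 - 1820\right) - 4076 = -2664 - 4076 = -6740$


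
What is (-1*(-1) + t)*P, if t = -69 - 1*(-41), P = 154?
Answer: -4158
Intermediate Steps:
t = -28 (t = -69 + 41 = -28)
(-1*(-1) + t)*P = (-1*(-1) - 28)*154 = (1 - 28)*154 = -27*154 = -4158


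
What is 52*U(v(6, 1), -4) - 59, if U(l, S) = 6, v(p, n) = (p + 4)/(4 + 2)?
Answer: 253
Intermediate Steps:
v(p, n) = 2/3 + p/6 (v(p, n) = (4 + p)/6 = (4 + p)*(1/6) = 2/3 + p/6)
52*U(v(6, 1), -4) - 59 = 52*6 - 59 = 312 - 59 = 253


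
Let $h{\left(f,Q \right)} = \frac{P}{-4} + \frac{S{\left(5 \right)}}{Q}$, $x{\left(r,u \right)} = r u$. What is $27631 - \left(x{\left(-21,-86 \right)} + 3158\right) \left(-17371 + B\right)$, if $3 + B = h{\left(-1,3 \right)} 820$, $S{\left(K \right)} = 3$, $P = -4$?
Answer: $78131207$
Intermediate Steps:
$h{\left(f,Q \right)} = 1 + \frac{3}{Q}$ ($h{\left(f,Q \right)} = - \frac{4}{-4} + \frac{3}{Q} = \left(-4\right) \left(- \frac{1}{4}\right) + \frac{3}{Q} = 1 + \frac{3}{Q}$)
$B = 1637$ ($B = -3 + \frac{3 + 3}{3} \cdot 820 = -3 + \frac{1}{3} \cdot 6 \cdot 820 = -3 + 2 \cdot 820 = -3 + 1640 = 1637$)
$27631 - \left(x{\left(-21,-86 \right)} + 3158\right) \left(-17371 + B\right) = 27631 - \left(\left(-21\right) \left(-86\right) + 3158\right) \left(-17371 + 1637\right) = 27631 - \left(1806 + 3158\right) \left(-15734\right) = 27631 - 4964 \left(-15734\right) = 27631 - -78103576 = 27631 + 78103576 = 78131207$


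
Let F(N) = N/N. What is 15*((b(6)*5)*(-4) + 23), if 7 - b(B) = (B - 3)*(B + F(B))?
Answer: 4545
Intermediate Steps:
F(N) = 1
b(B) = 7 - (1 + B)*(-3 + B) (b(B) = 7 - (B - 3)*(B + 1) = 7 - (-3 + B)*(1 + B) = 7 - (1 + B)*(-3 + B))
15*((b(6)*5)*(-4) + 23) = 15*(((10 - 1*6**2 + 2*6)*5)*(-4) + 23) = 15*(((10 - 1*36 + 12)*5)*(-4) + 23) = 15*(((10 - 36 + 12)*5)*(-4) + 23) = 15*(-14*5*(-4) + 23) = 15*(-70*(-4) + 23) = 15*(280 + 23) = 15*303 = 4545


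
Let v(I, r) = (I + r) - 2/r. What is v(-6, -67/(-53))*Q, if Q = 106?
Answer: -44870/67 ≈ -669.70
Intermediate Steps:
v(I, r) = I + r - 2/r
v(-6, -67/(-53))*Q = (-6 - 67/(-53) - 2/((-67/(-53))))*106 = (-6 - 67*(-1/53) - 2/((-67*(-1/53))))*106 = (-6 + 67/53 - 2/67/53)*106 = (-6 + 67/53 - 2*53/67)*106 = (-6 + 67/53 - 106/67)*106 = -22435/3551*106 = -44870/67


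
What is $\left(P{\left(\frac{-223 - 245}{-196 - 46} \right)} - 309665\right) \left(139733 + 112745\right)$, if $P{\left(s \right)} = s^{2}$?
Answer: $- \frac{1144672261011302}{14641} \approx -7.8183 \cdot 10^{10}$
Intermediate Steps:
$\left(P{\left(\frac{-223 - 245}{-196 - 46} \right)} - 309665\right) \left(139733 + 112745\right) = \left(\left(\frac{-223 - 245}{-196 - 46}\right)^{2} - 309665\right) \left(139733 + 112745\right) = \left(\left(- \frac{468}{-242}\right)^{2} - 309665\right) 252478 = \left(\left(\left(-468\right) \left(- \frac{1}{242}\right)\right)^{2} - 309665\right) 252478 = \left(\left(\frac{234}{121}\right)^{2} - 309665\right) 252478 = \left(\frac{54756}{14641} - 309665\right) 252478 = \left(- \frac{4533750509}{14641}\right) 252478 = - \frac{1144672261011302}{14641}$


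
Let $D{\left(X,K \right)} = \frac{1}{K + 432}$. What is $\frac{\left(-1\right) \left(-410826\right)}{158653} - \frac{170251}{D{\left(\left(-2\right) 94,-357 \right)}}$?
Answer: $- \frac{2025811981899}{158653} \approx -1.2769 \cdot 10^{7}$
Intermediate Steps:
$D{\left(X,K \right)} = \frac{1}{432 + K}$
$\frac{\left(-1\right) \left(-410826\right)}{158653} - \frac{170251}{D{\left(\left(-2\right) 94,-357 \right)}} = \frac{\left(-1\right) \left(-410826\right)}{158653} - \frac{170251}{\frac{1}{432 - 357}} = 410826 \cdot \frac{1}{158653} - \frac{170251}{\frac{1}{75}} = \frac{410826}{158653} - 170251 \frac{1}{\frac{1}{75}} = \frac{410826}{158653} - 12768825 = - \frac{2025811981899}{158653}$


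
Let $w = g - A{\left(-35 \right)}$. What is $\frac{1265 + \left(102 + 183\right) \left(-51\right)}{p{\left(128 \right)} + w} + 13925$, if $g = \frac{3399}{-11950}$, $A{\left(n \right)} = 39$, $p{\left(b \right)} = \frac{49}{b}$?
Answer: $\frac{424444952925}{29751961} \approx 14266.0$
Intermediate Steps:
$g = - \frac{3399}{11950}$ ($g = 3399 \left(- \frac{1}{11950}\right) = - \frac{3399}{11950} \approx -0.28444$)
$w = - \frac{469449}{11950}$ ($w = - \frac{3399}{11950} - 39 = - \frac{469449}{11950} \approx -39.284$)
$\frac{1265 + \left(102 + 183\right) \left(-51\right)}{p{\left(128 \right)} + w} + 13925 = \frac{1265 + \left(102 + 183\right) \left(-51\right)}{\frac{49}{128} - \frac{469449}{11950}} + 13925 = \frac{1265 + 285 \left(-51\right)}{49 \cdot \frac{1}{128} - \frac{469449}{11950}} + 13925 = \frac{1265 - 14535}{\frac{49}{128} - \frac{469449}{11950}} + 13925 = - \frac{13270}{- \frac{29751961}{764800}} + 13925 = \left(-13270\right) \left(- \frac{764800}{29751961}\right) + 13925 = \frac{10148896000}{29751961} + 13925 = \frac{424444952925}{29751961}$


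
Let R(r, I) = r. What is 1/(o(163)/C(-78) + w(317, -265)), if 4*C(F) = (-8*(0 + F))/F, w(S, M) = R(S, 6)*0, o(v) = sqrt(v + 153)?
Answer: -sqrt(79)/79 ≈ -0.11251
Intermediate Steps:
o(v) = sqrt(153 + v)
w(S, M) = 0 (w(S, M) = S*0 = 0)
C(F) = -2 (C(F) = ((-8*(0 + F))/F)/4 = ((-8*F)/F)/4 = (1/4)*(-8) = -2)
1/(o(163)/C(-78) + w(317, -265)) = 1/(sqrt(153 + 163)/(-2) + 0) = 1/(sqrt(316)*(-1/2) + 0) = 1/((2*sqrt(79))*(-1/2) + 0) = 1/(-sqrt(79) + 0) = 1/(-sqrt(79)) = -sqrt(79)/79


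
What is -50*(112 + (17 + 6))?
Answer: -6750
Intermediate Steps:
-50*(112 + (17 + 6)) = -50*(112 + 23) = -50*135 = -6750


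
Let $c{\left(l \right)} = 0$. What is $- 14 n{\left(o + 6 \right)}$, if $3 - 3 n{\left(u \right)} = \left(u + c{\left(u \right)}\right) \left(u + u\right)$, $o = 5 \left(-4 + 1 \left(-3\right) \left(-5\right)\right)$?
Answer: $\frac{104146}{3} \approx 34715.0$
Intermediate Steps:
$o = 55$ ($o = 5 \left(-4 - -15\right) = 5 \left(-4 + 15\right) = 5 \cdot 11 = 55$)
$n{\left(u \right)} = 1 - \frac{2 u^{2}}{3}$ ($n{\left(u \right)} = 1 - \frac{\left(u + 0\right) \left(u + u\right)}{3} = 1 - \frac{u 2 u}{3} = 1 - \frac{2 u^{2}}{3}$)
$- 14 n{\left(o + 6 \right)} = - 14 \left(1 - \frac{2 \left(55 + 6\right)^{2}}{3}\right) = - 14 \left(1 - \frac{2 \cdot 61^{2}}{3}\right) = - 14 \left(1 - \frac{7442}{3}\right) = \left(-14\right) \left(- \frac{7439}{3}\right) = \frac{104146}{3}$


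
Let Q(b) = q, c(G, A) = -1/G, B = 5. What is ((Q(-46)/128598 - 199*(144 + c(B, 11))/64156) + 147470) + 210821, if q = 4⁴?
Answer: 7390041251321641/20625833220 ≈ 3.5829e+5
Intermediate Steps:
q = 256
Q(b) = 256
((Q(-46)/128598 - 199*(144 + c(B, 11))/64156) + 147470) + 210821 = ((256/128598 - 199*(144 - 1/5)/64156) + 147470) + 210821 = ((256*(1/128598) - 199*(144 - 1*⅕)*(1/64156)) + 147470) + 210821 = ((128/64299 - 199*(144 - ⅕)*(1/64156)) + 147470) + 210821 = ((128/64299 - 199*719/5*(1/64156)) + 147470) + 210821 = ((128/64299 - 143081/5*1/64156) + 147470) + 210821 = ((128/64299 - 143081/320780) + 147470) + 210821 = (-9158905379/20625833220 + 147470) + 210821 = 3041682466048021/20625833220 + 210821 = 7390041251321641/20625833220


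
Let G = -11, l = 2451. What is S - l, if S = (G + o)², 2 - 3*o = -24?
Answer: -22010/9 ≈ -2445.6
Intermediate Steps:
o = 26/3 (o = ⅔ - ⅓*(-24) = ⅔ + 8 = 26/3 ≈ 8.6667)
S = 49/9 (S = (-11 + 26/3)² = (-7/3)² = 49/9 ≈ 5.4444)
S - l = 49/9 - 1*2451 = 49/9 - 2451 = -22010/9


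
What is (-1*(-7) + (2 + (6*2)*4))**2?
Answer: 3249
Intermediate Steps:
(-1*(-7) + (2 + (6*2)*4))**2 = (7 + (2 + 12*4))**2 = (7 + (2 + 48))**2 = (7 + 50)**2 = 57**2 = 3249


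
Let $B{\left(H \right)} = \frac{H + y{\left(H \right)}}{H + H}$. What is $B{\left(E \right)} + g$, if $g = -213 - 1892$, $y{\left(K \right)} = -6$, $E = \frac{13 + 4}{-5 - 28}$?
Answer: $- \frac{71355}{34} \approx -2098.7$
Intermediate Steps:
$E = - \frac{17}{33}$ ($E = \frac{17}{-33} = 17 \left(- \frac{1}{33}\right) = - \frac{17}{33} \approx -0.51515$)
$B{\left(H \right)} = \frac{-6 + H}{2 H}$ ($B{\left(H \right)} = \frac{H - 6}{H + H} = \frac{-6 + H}{2 H}$)
$g = -2105$ ($g = -213 - 1892 = -2105$)
$B{\left(E \right)} + g = \frac{-6 - \frac{17}{33}}{2 \left(- \frac{17}{33}\right)} - 2105 = \frac{1}{2} \left(- \frac{33}{17}\right) \left(- \frac{215}{33}\right) - 2105 = \frac{215}{34} - 2105 = - \frac{71355}{34}$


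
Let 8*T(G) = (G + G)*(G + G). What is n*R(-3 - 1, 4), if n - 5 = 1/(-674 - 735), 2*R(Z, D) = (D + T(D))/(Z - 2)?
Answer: -7044/1409 ≈ -4.9993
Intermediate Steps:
T(G) = G**2/2 (T(G) = ((G + G)*(G + G))/8 = ((2*G)*(2*G))/8 = (4*G**2)/8 = G**2/2)
R(Z, D) = (D + D**2/2)/(2*(-2 + Z)) (R(Z, D) = ((D + D**2/2)/(Z - 2))/2 = ((D + D**2/2)/(-2 + Z))/2 = (D + D**2/2)/(2*(-2 + Z)))
n = 7044/1409 (n = 5 + 1/(-674 - 735) = 5 + 1/(-1409) = 5 - 1/1409 = 7044/1409 ≈ 4.9993)
n*R(-3 - 1, 4) = 7044*((1/4)*4*(2 + 4)/(-2 + (-3 - 1)))/1409 = 7044*((1/4)*4*6/(-2 - 4))/1409 = 7044*((1/4)*4*6/(-6))/1409 = 7044*((1/4)*4*(-1/6)*6)/1409 = (7044/1409)*(-1) = -7044/1409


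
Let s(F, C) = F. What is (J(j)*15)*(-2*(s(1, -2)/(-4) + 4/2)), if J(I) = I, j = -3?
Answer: 315/2 ≈ 157.50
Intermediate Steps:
(J(j)*15)*(-2*(s(1, -2)/(-4) + 4/2)) = (-3*15)*(-2*(1/(-4) + 4/2)) = -(-90)*(1*(-¼) + 4*(½)) = -(-90)*(-¼ + 2) = -(-90)*7/4 = -45*(-7/2) = 315/2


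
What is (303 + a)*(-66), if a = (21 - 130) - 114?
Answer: -5280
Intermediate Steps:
a = -223 (a = -109 - 114 = -223)
(303 + a)*(-66) = (303 - 223)*(-66) = 80*(-66) = -5280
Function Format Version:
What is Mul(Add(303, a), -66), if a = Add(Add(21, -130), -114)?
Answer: -5280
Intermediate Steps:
a = -223 (a = Add(-109, -114) = -223)
Mul(Add(303, a), -66) = Mul(Add(303, -223), -66) = Mul(80, -66) = -5280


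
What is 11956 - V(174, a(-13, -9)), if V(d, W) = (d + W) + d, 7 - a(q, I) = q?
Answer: 11588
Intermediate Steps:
a(q, I) = 7 - q
V(d, W) = W + 2*d (V(d, W) = (W + d) + d = W + 2*d)
11956 - V(174, a(-13, -9)) = 11956 - ((7 - 1*(-13)) + 2*174) = 11956 - ((7 + 13) + 348) = 11956 - (20 + 348) = 11956 - 1*368 = 11956 - 368 = 11588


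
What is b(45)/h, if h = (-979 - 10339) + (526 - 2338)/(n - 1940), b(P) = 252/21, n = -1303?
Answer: -6486/6117077 ≈ -0.0010603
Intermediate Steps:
b(P) = 12 (b(P) = 252*(1/21) = 12)
h = -12234154/1081 (h = (-979 - 10339) + (526 - 2338)/(-1303 - 1940) = -11318 - 1812/(-3243) = -11318 - 1812*(-1/3243) = -11318 + 604/1081 = -12234154/1081 ≈ -11317.)
b(45)/h = 12/(-12234154/1081) = 12*(-1081/12234154) = -6486/6117077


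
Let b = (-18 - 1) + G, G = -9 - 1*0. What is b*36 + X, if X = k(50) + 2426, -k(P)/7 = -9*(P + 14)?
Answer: 5450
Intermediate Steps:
G = -9 (G = -9 + 0 = -9)
k(P) = 882 + 63*P (k(P) = -(-63)*(P + 14) = -(-63)*(14 + P) = -7*(-126 - 9*P) = 882 + 63*P)
b = -28 (b = (-18 - 1) - 9 = -19 - 9 = -28)
X = 6458 (X = (882 + 63*50) + 2426 = (882 + 3150) + 2426 = 4032 + 2426 = 6458)
b*36 + X = -28*36 + 6458 = -1008 + 6458 = 5450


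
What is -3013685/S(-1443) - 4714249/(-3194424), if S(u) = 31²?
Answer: -9622457299151/3069841464 ≈ -3134.5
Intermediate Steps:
S(u) = 961
-3013685/S(-1443) - 4714249/(-3194424) = -3013685/961 - 4714249/(-3194424) = -3013685*1/961 - 4714249*(-1/3194424) = -3013685/961 + 4714249/3194424 = -9622457299151/3069841464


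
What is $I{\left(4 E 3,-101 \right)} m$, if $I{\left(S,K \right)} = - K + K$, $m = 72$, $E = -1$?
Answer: $0$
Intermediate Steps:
$I{\left(S,K \right)} = 0$
$I{\left(4 E 3,-101 \right)} m = 0 \cdot 72 = 0$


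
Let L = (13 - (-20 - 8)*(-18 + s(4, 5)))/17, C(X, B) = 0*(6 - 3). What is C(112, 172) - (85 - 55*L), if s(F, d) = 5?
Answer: -20750/17 ≈ -1220.6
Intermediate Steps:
C(X, B) = 0 (C(X, B) = 0*3 = 0)
L = -351/17 (L = (13 - (-20 - 8)*(-18 + 5))/17 = (13 - (-28)*(-13))*(1/17) = (13 - 1*364)*(1/17) = (13 - 364)*(1/17) = -351*1/17 = -351/17 ≈ -20.647)
C(112, 172) - (85 - 55*L) = 0 - (85 - 55*(-351/17)) = 0 - (85 + 19305/17) = 0 - 1*20750/17 = 0 - 20750/17 = -20750/17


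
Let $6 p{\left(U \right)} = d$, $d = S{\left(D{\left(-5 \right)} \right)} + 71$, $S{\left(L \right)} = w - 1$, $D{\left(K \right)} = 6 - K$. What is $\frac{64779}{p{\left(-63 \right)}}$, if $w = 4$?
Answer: $\frac{194337}{37} \approx 5252.4$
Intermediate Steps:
$S{\left(L \right)} = 3$ ($S{\left(L \right)} = 4 - 1 = 3$)
$d = 74$ ($d = 3 + 71 = 74$)
$p{\left(U \right)} = \frac{37}{3}$ ($p{\left(U \right)} = \frac{1}{6} \cdot 74 = \frac{37}{3}$)
$\frac{64779}{p{\left(-63 \right)}} = \frac{64779}{\frac{37}{3}} = 64779 \cdot \frac{3}{37} = \frac{194337}{37}$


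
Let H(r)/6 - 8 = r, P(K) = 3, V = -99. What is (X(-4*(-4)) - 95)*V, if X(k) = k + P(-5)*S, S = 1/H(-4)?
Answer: 62469/8 ≈ 7808.6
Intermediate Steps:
H(r) = 48 + 6*r
S = 1/24 (S = 1/(48 + 6*(-4)) = 1/(48 - 24) = 1/24 ≈ 0.041667)
X(k) = ⅛ + k (X(k) = k + 3*(1/24) = k + ⅛ = ⅛ + k)
(X(-4*(-4)) - 95)*V = ((⅛ - 4*(-4)) - 95)*(-99) = ((⅛ + 16) - 95)*(-99) = (129/8 - 95)*(-99) = -631/8*(-99) = 62469/8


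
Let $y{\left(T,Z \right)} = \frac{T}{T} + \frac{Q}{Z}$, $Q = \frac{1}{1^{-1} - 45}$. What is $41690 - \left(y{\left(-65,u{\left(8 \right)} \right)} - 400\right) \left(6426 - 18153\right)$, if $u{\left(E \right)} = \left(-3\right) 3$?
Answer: $- \frac{204043549}{44} \approx -4.6374 \cdot 10^{6}$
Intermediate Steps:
$Q = - \frac{1}{44}$ ($Q = \frac{1}{1 - 45} = \frac{1}{-44} = - \frac{1}{44} \approx -0.022727$)
$u{\left(E \right)} = -9$
$y{\left(T,Z \right)} = 1 - \frac{1}{44 Z}$ ($y{\left(T,Z \right)} = \frac{T}{T} - \frac{1}{44 Z} = 1 - \frac{1}{44 Z}$)
$41690 - \left(y{\left(-65,u{\left(8 \right)} \right)} - 400\right) \left(6426 - 18153\right) = 41690 - \left(\frac{- \frac{1}{44} - 9}{-9} - 400\right) \left(6426 - 18153\right) = 41690 - \left(\left(- \frac{1}{9}\right) \left(- \frac{397}{44}\right) - 400\right) \left(-11727\right) = 41690 - \left(\frac{397}{396} - 400\right) \left(-11727\right) = 41690 - \left(- \frac{158003}{396}\right) \left(-11727\right) = 41690 - \frac{205877909}{44} = - \frac{204043549}{44}$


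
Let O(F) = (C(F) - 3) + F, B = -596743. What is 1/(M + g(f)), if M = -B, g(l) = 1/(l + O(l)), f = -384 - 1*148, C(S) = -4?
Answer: 1071/639111752 ≈ 1.6758e-6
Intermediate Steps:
O(F) = -7 + F (O(F) = (-4 - 3) + F = -7 + F)
f = -532 (f = -384 - 148 = -532)
g(l) = 1/(-7 + 2*l) (g(l) = 1/(l + (-7 + l)) = 1/(-7 + 2*l))
M = 596743 (M = -1*(-596743) = 596743)
1/(M + g(f)) = 1/(596743 + 1/(-7 + 2*(-532))) = 1/(596743 + 1/(-7 - 1064)) = 1/(596743 + 1/(-1071)) = 1/(596743 - 1/1071) = 1/(639111752/1071) = 1071/639111752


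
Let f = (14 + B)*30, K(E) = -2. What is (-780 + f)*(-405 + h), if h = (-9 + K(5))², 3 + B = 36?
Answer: -178920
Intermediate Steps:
B = 33 (B = -3 + 36 = 33)
h = 121 (h = (-9 - 2)² = (-11)² = 121)
f = 1410 (f = (14 + 33)*30 = 47*30 = 1410)
(-780 + f)*(-405 + h) = (-780 + 1410)*(-405 + 121) = 630*(-284) = -178920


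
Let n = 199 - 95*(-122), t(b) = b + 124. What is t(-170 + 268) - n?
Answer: -11567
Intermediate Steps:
t(b) = 124 + b
n = 11789 (n = 199 + 11590 = 11789)
t(-170 + 268) - n = (124 + (-170 + 268)) - 1*11789 = (124 + 98) - 11789 = 222 - 11789 = -11567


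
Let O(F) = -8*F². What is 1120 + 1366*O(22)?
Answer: -5288032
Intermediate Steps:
1120 + 1366*O(22) = 1120 + 1366*(-8*22²) = 1120 + 1366*(-8*484) = 1120 + 1366*(-3872) = 1120 - 5289152 = -5288032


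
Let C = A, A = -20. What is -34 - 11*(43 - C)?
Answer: -727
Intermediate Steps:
C = -20
-34 - 11*(43 - C) = -34 - 11*(43 - 1*(-20)) = -34 - 11*(43 + 20) = -34 - 11*63 = -34 - 693 = -727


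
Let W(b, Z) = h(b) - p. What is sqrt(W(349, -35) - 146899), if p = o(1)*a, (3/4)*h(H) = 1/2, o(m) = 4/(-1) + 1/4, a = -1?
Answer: 5*I*sqrt(211539)/6 ≈ 383.28*I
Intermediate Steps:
o(m) = -15/4 (o(m) = 4*(-1) + 1*(1/4) = -4 + 1/4 = -15/4)
h(H) = 2/3 (h(H) = (4/3)/2 = (4/3)*(1/2) = 2/3)
p = 15/4 (p = -15/4*(-1) = 15/4 ≈ 3.7500)
W(b, Z) = -37/12 (W(b, Z) = 2/3 - 1*15/4 = 2/3 - 15/4 = -37/12)
sqrt(W(349, -35) - 146899) = sqrt(-37/12 - 146899) = sqrt(-1762825/12) = 5*I*sqrt(211539)/6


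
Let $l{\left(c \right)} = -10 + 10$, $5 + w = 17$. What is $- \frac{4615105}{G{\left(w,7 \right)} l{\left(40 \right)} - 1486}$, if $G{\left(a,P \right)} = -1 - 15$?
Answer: $\frac{4615105}{1486} \approx 3105.7$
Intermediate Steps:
$w = 12$ ($w = -5 + 17 = 12$)
$G{\left(a,P \right)} = -16$ ($G{\left(a,P \right)} = -1 - 15 = -16$)
$l{\left(c \right)} = 0$
$- \frac{4615105}{G{\left(w,7 \right)} l{\left(40 \right)} - 1486} = - \frac{4615105}{\left(-16\right) 0 - 1486} = - \frac{4615105}{0 - 1486} = - \frac{4615105}{-1486} = \left(-4615105\right) \left(- \frac{1}{1486}\right) = \frac{4615105}{1486}$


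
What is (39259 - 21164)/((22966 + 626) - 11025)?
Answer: 18095/12567 ≈ 1.4399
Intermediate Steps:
(39259 - 21164)/((22966 + 626) - 11025) = 18095/(23592 - 11025) = 18095/12567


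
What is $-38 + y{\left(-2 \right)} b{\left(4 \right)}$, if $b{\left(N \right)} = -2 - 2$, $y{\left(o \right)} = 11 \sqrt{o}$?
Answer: $-38 - 44 i \sqrt{2} \approx -38.0 - 62.225 i$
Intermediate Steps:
$b{\left(N \right)} = -4$ ($b{\left(N \right)} = -2 - 2 = -4$)
$-38 + y{\left(-2 \right)} b{\left(4 \right)} = -38 + 11 \sqrt{-2} \left(-4\right) = -38 + 11 i \sqrt{2} \left(-4\right) = -38 - 44 i \sqrt{2}$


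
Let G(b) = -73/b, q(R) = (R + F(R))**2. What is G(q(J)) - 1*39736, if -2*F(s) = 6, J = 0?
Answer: -357697/9 ≈ -39744.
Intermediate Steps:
F(s) = -3 (F(s) = -1/2*6 = -3)
q(R) = (-3 + R)**2 (q(R) = (R - 3)**2 = (-3 + R)**2)
G(q(J)) - 1*39736 = -73/(-3 + 0)**2 - 1*39736 = -73/((-3)**2) - 39736 = -73/9 - 39736 = -357697/9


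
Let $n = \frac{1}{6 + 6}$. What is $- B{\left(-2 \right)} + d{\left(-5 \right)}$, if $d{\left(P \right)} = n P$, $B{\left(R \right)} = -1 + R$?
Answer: $\frac{31}{12} \approx 2.5833$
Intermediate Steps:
$n = \frac{1}{12} \approx 0.083333$
$d{\left(P \right)} = \frac{P}{12}$
$- B{\left(-2 \right)} + d{\left(-5 \right)} = - (-1 - 2) + \frac{1}{12} \left(-5\right) = \left(-1\right) \left(-3\right) - \frac{5}{12} = 3 - \frac{5}{12} = \frac{31}{12}$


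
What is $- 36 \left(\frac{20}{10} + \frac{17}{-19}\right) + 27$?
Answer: $- \frac{243}{19} \approx -12.789$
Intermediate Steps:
$- 36 \left(\frac{20}{10} + \frac{17}{-19}\right) + 27 = - 36 \left(20 \cdot \frac{1}{10} + 17 \left(- \frac{1}{19}\right)\right) + 27 = - 36 \left(2 - \frac{17}{19}\right) + 27 = \left(-36\right) \frac{21}{19} + 27 = - \frac{756}{19} + 27 = - \frac{243}{19}$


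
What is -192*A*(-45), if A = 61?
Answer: 527040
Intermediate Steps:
-192*A*(-45) = -192*61*(-45) = -11712*(-45) = 527040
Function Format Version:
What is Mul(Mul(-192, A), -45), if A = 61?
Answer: 527040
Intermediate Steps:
Mul(Mul(-192, A), -45) = Mul(Mul(-192, 61), -45) = Mul(-11712, -45) = 527040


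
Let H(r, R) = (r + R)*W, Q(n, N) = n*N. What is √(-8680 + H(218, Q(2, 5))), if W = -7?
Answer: 2*I*√2569 ≈ 101.37*I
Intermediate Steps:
Q(n, N) = N*n
H(r, R) = -7*R - 7*r (H(r, R) = (r + R)*(-7) = (R + r)*(-7) = -7*R - 7*r)
√(-8680 + H(218, Q(2, 5))) = √(-8680 + (-35*2 - 7*218)) = √(-8680 + (-7*10 - 1526)) = √(-8680 + (-70 - 1526)) = √(-8680 - 1596) = √(-10276) = 2*I*√2569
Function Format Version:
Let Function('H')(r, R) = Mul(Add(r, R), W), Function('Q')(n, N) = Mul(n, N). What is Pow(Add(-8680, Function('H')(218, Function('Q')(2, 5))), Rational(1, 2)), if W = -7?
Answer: Mul(2, I, Pow(2569, Rational(1, 2))) ≈ Mul(101.37, I)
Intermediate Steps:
Function('Q')(n, N) = Mul(N, n)
Function('H')(r, R) = Add(Mul(-7, R), Mul(-7, r)) (Function('H')(r, R) = Mul(Add(r, R), -7) = Mul(Add(R, r), -7) = Add(Mul(-7, R), Mul(-7, r)))
Pow(Add(-8680, Function('H')(218, Function('Q')(2, 5))), Rational(1, 2)) = Pow(Add(-8680, Add(Mul(-7, Mul(5, 2)), Mul(-7, 218))), Rational(1, 2)) = Pow(Add(-8680, Add(Mul(-7, 10), -1526)), Rational(1, 2)) = Pow(Add(-8680, Add(-70, -1526)), Rational(1, 2)) = Pow(Add(-8680, -1596), Rational(1, 2)) = Pow(-10276, Rational(1, 2)) = Mul(2, I, Pow(2569, Rational(1, 2)))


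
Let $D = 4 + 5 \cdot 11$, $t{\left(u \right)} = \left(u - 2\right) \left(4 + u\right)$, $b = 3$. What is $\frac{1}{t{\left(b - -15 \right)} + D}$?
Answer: $\frac{1}{411} \approx 0.0024331$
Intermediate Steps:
$t{\left(u \right)} = \left(-2 + u\right) \left(4 + u\right)$
$D = 59$ ($D = 4 + 55 = 59$)
$\frac{1}{t{\left(b - -15 \right)} + D} = \frac{1}{\left(-8 + \left(3 - -15\right)^{2} + 2 \left(3 - -15\right)\right) + 59} = \frac{1}{\left(-8 + \left(3 + 15\right)^{2} + 2 \left(3 + 15\right)\right) + 59} = \frac{1}{\left(-8 + 18^{2} + 2 \cdot 18\right) + 59} = \frac{1}{\left(-8 + 324 + 36\right) + 59} = \frac{1}{352 + 59} = \frac{1}{411}$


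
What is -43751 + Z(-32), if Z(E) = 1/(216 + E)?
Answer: -8050183/184 ≈ -43751.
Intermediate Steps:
-43751 + Z(-32) = -43751 + 1/(216 - 32) = -43751 + 1/184 = -8050183/184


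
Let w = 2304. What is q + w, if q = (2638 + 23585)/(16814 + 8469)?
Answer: 58278255/25283 ≈ 2305.0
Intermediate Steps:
q = 26223/25283 ≈ 1.0372
q + w = 26223/25283 + 2304 = 58278255/25283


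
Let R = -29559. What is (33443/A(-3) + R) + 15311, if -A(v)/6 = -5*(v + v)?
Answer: -2598083/180 ≈ -14434.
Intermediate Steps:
A(v) = 60*v (A(v) = -(-30)*(v + v) = -(-30)*2*v = -(-60)*v = 60*v)
(33443/A(-3) + R) + 15311 = (33443/((60*(-3))) - 29559) + 15311 = (33443/(-180) - 29559) + 15311 = (33443*(-1/180) - 29559) + 15311 = (-33443/180 - 29559) + 15311 = -5354063/180 + 15311 = -2598083/180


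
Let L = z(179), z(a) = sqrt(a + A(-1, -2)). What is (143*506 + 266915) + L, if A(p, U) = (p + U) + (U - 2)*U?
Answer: 339273 + 2*sqrt(46) ≈ 3.3929e+5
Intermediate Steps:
A(p, U) = U + p + U*(-2 + U) (A(p, U) = (U + p) + (-2 + U)*U = (U + p) + U*(-2 + U) = U + p + U*(-2 + U))
z(a) = sqrt(5 + a) (z(a) = sqrt(a + (-1 + (-2)**2 - 1*(-2))) = sqrt(a + (-1 + 4 + 2)) = sqrt(a + 5) = sqrt(5 + a))
L = 2*sqrt(46) (L = sqrt(5 + 179) = sqrt(184) = 2*sqrt(46) ≈ 13.565)
(143*506 + 266915) + L = (143*506 + 266915) + 2*sqrt(46) = (72358 + 266915) + 2*sqrt(46) = 339273 + 2*sqrt(46)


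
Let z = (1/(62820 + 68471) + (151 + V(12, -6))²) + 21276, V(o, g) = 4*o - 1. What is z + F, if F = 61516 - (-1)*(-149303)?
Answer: -3585163336/131291 ≈ -27307.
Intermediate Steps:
F = -87787 (F = 61516 - 1*149303 = 61516 - 149303 = -87787)
V(o, g) = -1 + 4*o
z = 7940479681/131291 (z = (1/(62820 + 68471) + (151 + (-1 + 4*12))²) + 21276 = (1/131291 + (151 + (-1 + 48))²) + 21276 = (1/131291 + (151 + 47)²) + 21276 = (1/131291 + 198²) + 21276 = (1/131291 + 39204) + 21276 = 5147132365/131291 + 21276 = 7940479681/131291 ≈ 60480.)
z + F = 7940479681/131291 - 87787 = -3585163336/131291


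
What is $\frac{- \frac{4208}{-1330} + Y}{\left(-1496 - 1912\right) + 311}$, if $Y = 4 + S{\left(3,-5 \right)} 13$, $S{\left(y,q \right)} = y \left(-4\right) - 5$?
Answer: $\frac{142201}{2059505} \approx 0.069046$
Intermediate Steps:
$S{\left(y,q \right)} = -5 - 4 y$ ($S{\left(y,q \right)} = - 4 y - 5 = -5 - 4 y$)
$Y = -217$ ($Y = 4 + \left(-5 - 12\right) 13 = 4 - 221 = -217$)
$\frac{- \frac{4208}{-1330} + Y}{\left(-1496 - 1912\right) + 311} = \frac{- \frac{4208}{-1330} - 217}{\left(-1496 - 1912\right) + 311} = \frac{\left(-4208\right) \left(- \frac{1}{1330}\right) - 217}{-3408 + 311} = \frac{\frac{2104}{665} - 217}{-3097} = \left(- \frac{142201}{665}\right) \left(- \frac{1}{3097}\right) = \frac{142201}{2059505}$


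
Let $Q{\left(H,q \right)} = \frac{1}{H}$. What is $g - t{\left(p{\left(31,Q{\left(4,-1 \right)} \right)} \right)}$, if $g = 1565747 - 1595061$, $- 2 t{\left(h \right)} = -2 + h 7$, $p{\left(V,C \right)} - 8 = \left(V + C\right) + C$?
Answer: $- \frac{116707}{4} \approx -29177.0$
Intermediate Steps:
$p{\left(V,C \right)} = 8 + V + 2 C$ ($p{\left(V,C \right)} = 8 + \left(\left(V + C\right) + C\right) = 8 + \left(\left(C + V\right) + C\right) = 8 + \left(V + 2 C\right) = 8 + V + 2 C$)
$t{\left(h \right)} = 1 - \frac{7 h}{2}$ ($t{\left(h \right)} = - \frac{-2 + h 7}{2} = - \frac{-2 + 7 h}{2} = 1 - \frac{7 h}{2}$)
$g = -29314$
$g - t{\left(p{\left(31,Q{\left(4,-1 \right)} \right)} \right)} = -29314 - \left(1 - \frac{7 \left(8 + 31 + \frac{2}{4}\right)}{2}\right) = -29314 - \left(1 - \frac{7 \left(8 + 31 + 2 \cdot \frac{1}{4}\right)}{2}\right) = -29314 - \left(1 - \frac{7 \left(8 + 31 + \frac{1}{2}\right)}{2}\right) = -29314 - \left(1 - \frac{553}{4}\right) = -29314 - - \frac{549}{4} = -29314 + \frac{549}{4} = - \frac{116707}{4}$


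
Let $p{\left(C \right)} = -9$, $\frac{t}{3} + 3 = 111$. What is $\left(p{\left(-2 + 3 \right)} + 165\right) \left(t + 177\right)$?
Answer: $78156$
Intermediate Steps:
$t = 324$ ($t = -9 + 3 \cdot 111 = -9 + 333 = 324$)
$\left(p{\left(-2 + 3 \right)} + 165\right) \left(t + 177\right) = \left(-9 + 165\right) \left(324 + 177\right) = 156 \cdot 501 = 78156$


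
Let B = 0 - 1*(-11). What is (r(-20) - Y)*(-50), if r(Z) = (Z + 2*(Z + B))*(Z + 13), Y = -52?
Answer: -15900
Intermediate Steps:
B = 11 (B = 0 + 11 = 11)
r(Z) = (13 + Z)*(22 + 3*Z) (r(Z) = (Z + 2*(Z + 11))*(Z + 13) = (Z + 2*(11 + Z))*(13 + Z) = (Z + (22 + 2*Z))*(13 + Z) = (22 + 3*Z)*(13 + Z) = (13 + Z)*(22 + 3*Z))
(r(-20) - Y)*(-50) = ((286 + 3*(-20)² + 61*(-20)) - 1*(-52))*(-50) = ((286 + 3*400 - 1220) + 52)*(-50) = ((286 + 1200 - 1220) + 52)*(-50) = (266 + 52)*(-50) = 318*(-50) = -15900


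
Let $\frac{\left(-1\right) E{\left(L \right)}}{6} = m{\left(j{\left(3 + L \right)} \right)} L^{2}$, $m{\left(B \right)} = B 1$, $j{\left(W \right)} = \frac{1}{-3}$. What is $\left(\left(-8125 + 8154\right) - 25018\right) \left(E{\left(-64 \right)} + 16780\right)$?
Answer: $-624025308$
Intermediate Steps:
$j{\left(W \right)} = - \frac{1}{3}$
$m{\left(B \right)} = B$
$E{\left(L \right)} = 2 L^{2}$ ($E{\left(L \right)} = - 6 \left(- \frac{L^{2}}{3}\right) = 2 L^{2}$)
$\left(\left(-8125 + 8154\right) - 25018\right) \left(E{\left(-64 \right)} + 16780\right) = \left(\left(-8125 + 8154\right) - 25018\right) \left(2 \left(-64\right)^{2} + 16780\right) = \left(29 - 25018\right) \left(2 \cdot 4096 + 16780\right) = - 24989 \left(8192 + 16780\right) = \left(-24989\right) 24972 = -624025308$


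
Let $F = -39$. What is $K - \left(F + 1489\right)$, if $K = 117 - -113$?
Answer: $-1220$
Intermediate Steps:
$K = 230$ ($K = 117 + 113 = 230$)
$K - \left(F + 1489\right) = 230 - \left(-39 + 1489\right) = 230 - 1450 = -1220$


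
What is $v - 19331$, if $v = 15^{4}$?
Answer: $31294$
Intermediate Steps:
$v = 50625$
$v - 19331 = 50625 - 19331 = 31294$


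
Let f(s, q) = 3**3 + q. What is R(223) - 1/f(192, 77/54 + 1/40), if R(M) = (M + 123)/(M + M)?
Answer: 5074931/6852121 ≈ 0.74064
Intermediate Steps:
f(s, q) = 27 + q
R(M) = (123 + M)/(2*M) (R(M) = (123 + M)/((2*M)) = (123 + M)*(1/(2*M)) = (123 + M)/(2*M))
R(223) - 1/f(192, 77/54 + 1/40) = (1/2)*(123 + 223)/223 - 1/(27 + (77/54 + 1/40)) = (1/2)*(1/223)*346 - 1/(27 + (77*(1/54) + 1*(1/40))) = 173/223 - 1/(27 + (77/54 + 1/40)) = 173/223 - 1/(27 + 1567/1080) = 173/223 - 1/30727/1080 = 173/223 - 1*1080/30727 = 173/223 - 1080/30727 = 5074931/6852121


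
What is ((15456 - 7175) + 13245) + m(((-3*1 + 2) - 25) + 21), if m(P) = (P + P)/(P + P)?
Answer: 21527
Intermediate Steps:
m(P) = 1 (m(P) = (2*P)/((2*P)) = (2*P)*(1/(2*P)) = 1)
((15456 - 7175) + 13245) + m(((-3*1 + 2) - 25) + 21) = ((15456 - 7175) + 13245) + 1 = (8281 + 13245) + 1 = 21526 + 1 = 21527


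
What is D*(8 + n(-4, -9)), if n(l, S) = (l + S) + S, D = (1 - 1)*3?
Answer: 0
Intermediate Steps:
D = 0 (D = 0*3 = 0)
n(l, S) = l + 2*S (n(l, S) = (S + l) + S = l + 2*S)
D*(8 + n(-4, -9)) = 0*(8 + (-4 + 2*(-9))) = 0*(8 + (-4 - 18)) = 0*(8 - 22) = 0*(-14) = 0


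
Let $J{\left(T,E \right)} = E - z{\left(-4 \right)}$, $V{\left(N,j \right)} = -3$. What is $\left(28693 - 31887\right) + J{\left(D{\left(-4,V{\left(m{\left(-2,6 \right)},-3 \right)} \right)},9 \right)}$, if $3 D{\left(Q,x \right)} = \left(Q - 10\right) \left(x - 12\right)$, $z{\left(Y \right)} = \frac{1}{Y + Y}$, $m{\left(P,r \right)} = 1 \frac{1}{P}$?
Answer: $- \frac{25479}{8} \approx -3184.9$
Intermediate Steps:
$m{\left(P,r \right)} = \frac{1}{P}$
$z{\left(Y \right)} = \frac{1}{2 Y}$
$D{\left(Q,x \right)} = \frac{\left(-12 + x\right) \left(-10 + Q\right)}{3}$ ($D{\left(Q,x \right)} = \frac{\left(Q - 10\right) \left(x - 12\right)}{3} = \frac{\left(-10 + Q\right) \left(-12 + x\right)}{3} = \frac{\left(-12 + x\right) \left(-10 + Q\right)}{3}$)
$J{\left(T,E \right)} = \frac{1}{8} + E$ ($J{\left(T,E \right)} = E - \frac{1}{2 \left(-4\right)} = E - \frac{1}{2} \left(- \frac{1}{4}\right) = E - - \frac{1}{8} = E + \frac{1}{8} = \frac{1}{8} + E$)
$\left(28693 - 31887\right) + J{\left(D{\left(-4,V{\left(m{\left(-2,6 \right)},-3 \right)} \right)},9 \right)} = \left(28693 - 31887\right) + \left(\frac{1}{8} + 9\right) = -3194 + \frac{73}{8} = - \frac{25479}{8}$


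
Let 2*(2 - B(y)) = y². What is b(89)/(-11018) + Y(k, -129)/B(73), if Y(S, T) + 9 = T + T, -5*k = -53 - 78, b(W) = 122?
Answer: 872327/9778475 ≈ 0.089209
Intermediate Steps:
k = 131/5 (k = -(-53 - 78)/5 = -⅕*(-131) = 131/5 ≈ 26.200)
B(y) = 2 - y²/2
Y(S, T) = -9 + 2*T (Y(S, T) = -9 + (T + T) = -9 + 2*T)
b(89)/(-11018) + Y(k, -129)/B(73) = 122/(-11018) + (-9 + 2*(-129))/(2 - ½*73²) = 122*(-1/11018) + (-9 - 258)/(2 - ½*5329) = -61/5509 - 267/(2 - 5329/2) = -61/5509 - 267/(-5325/2) = -61/5509 - 267*(-2/5325) = -61/5509 + 178/1775 = 872327/9778475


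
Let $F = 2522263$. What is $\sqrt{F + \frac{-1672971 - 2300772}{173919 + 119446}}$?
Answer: $\frac{2 \sqrt{54268103347860745}}{293365} \approx 1588.2$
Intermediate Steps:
$\sqrt{F + \frac{-1672971 - 2300772}{173919 + 119446}} = \sqrt{2522263 + \frac{-1672971 - 2300772}{173919 + 119446}} = \sqrt{2522263 - \frac{3973743}{293365}} = \sqrt{\frac{739939711252}{293365}} = \frac{2 \sqrt{54268103347860745}}{293365}$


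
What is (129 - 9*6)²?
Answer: 5625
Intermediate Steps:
(129 - 9*6)² = (129 - 54)² = 75² = 5625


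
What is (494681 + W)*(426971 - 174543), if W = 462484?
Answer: 241615246620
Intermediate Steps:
(494681 + W)*(426971 - 174543) = (494681 + 462484)*(426971 - 174543) = 957165*252428 = 241615246620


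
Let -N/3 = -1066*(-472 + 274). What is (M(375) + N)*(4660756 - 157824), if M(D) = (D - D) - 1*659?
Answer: -2854241986316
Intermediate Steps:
N = -633204 (N = -(-3198)*(-472 + 274) = -(-3198)*(-198) = -3*211068 = -633204)
M(D) = -659 (M(D) = 0 - 659 = -659)
(M(375) + N)*(4660756 - 157824) = (-659 - 633204)*(4660756 - 157824) = -633863*4502932 = -2854241986316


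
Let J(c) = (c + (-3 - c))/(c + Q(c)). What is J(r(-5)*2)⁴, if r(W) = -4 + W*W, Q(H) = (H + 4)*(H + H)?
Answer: 1/2873716601616 ≈ 3.4798e-13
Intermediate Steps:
Q(H) = 2*H*(4 + H) (Q(H) = (4 + H)*(2*H) = 2*H*(4 + H))
r(W) = -4 + W²
J(c) = -3/(c + 2*c*(4 + c)) (J(c) = (c + (-3 - c))/(c + 2*c*(4 + c)) = -3/(c + 2*c*(4 + c)))
J(r(-5)*2)⁴ = (-3/(((-4 + (-5)²)*2)*(9 + 2*((-4 + (-5)²)*2))))⁴ = (-3/(((-4 + 25)*2)*(9 + 2*((-4 + 25)*2))))⁴ = (-3/((21*2)*(9 + 2*(21*2))))⁴ = (-3/(42*(9 + 2*42)))⁴ = (-3*1/42/(9 + 84))⁴ = (-3*1/42/93)⁴ = (-3*1/42*1/93)⁴ = (-1/1302)⁴ = 1/2873716601616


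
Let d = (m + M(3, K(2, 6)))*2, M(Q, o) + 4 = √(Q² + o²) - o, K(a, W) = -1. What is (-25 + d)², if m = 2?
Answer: 769 - 108*√10 ≈ 427.47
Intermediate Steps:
M(Q, o) = -4 + √(Q² + o²) - o (M(Q, o) = -4 + (√(Q² + o²) - o) = -4 + √(Q² + o²) - o)
d = -2 + 2*√10 (d = (2 + (-4 + √(3² + (-1)²) - 1*(-1)))*2 = (2 + (-4 + √(9 + 1) + 1))*2 = (2 + (-4 + √10 + 1))*2 = (2 + (-3 + √10))*2 = (-1 + √10)*2 = -2 + 2*√10 ≈ 4.3246)
(-25 + d)² = (-25 + (-2 + 2*√10))² = (-27 + 2*√10)²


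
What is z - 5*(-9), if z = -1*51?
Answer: -6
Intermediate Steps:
z = -51
z - 5*(-9) = -51 - 5*(-9) = -51 + 45 = -6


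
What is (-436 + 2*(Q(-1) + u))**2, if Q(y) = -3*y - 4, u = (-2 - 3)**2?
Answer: 150544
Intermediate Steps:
u = 25 (u = (-5)**2 = 25)
Q(y) = -4 - 3*y
(-436 + 2*(Q(-1) + u))**2 = (-436 + 2*((-4 - 3*(-1)) + 25))**2 = (-436 + 2*((-4 + 3) + 25))**2 = (-436 + 2*(-1 + 25))**2 = (-436 + 2*24)**2 = (-436 + 48)**2 = (-388)**2 = 150544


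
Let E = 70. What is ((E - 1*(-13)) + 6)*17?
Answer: 1513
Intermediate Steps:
((E - 1*(-13)) + 6)*17 = ((70 - 1*(-13)) + 6)*17 = ((70 + 13) + 6)*17 = (83 + 6)*17 = 89*17 = 1513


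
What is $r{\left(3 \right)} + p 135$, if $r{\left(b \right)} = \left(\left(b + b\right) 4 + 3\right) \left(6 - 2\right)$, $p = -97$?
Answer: $-12987$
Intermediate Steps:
$r{\left(b \right)} = 12 + 32 b$ ($r{\left(b \right)} = \left(2 b 4 + 3\right) 4 = \left(8 b + 3\right) 4 = \left(3 + 8 b\right) 4 = 12 + 32 b$)
$r{\left(3 \right)} + p 135 = \left(12 + 32 \cdot 3\right) - 13095 = \left(12 + 96\right) - 13095 = 108 - 13095 = -12987$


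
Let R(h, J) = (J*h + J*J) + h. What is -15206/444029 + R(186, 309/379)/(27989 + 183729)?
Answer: -440857777931791/13503536975843902 ≈ -0.032648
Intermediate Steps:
R(h, J) = h + J² + J*h (R(h, J) = (J*h + J²) + h = (J² + J*h) + h = h + J² + J*h)
-15206/444029 + R(186, 309/379)/(27989 + 183729) = -15206/444029 + (186 + (309/379)² + (309/379)*186)/(27989 + 183729) = -15206*1/444029 + (186 + (309*(1/379))² + (309*(1/379))*186)/211718 = -15206/444029 + (186 + (309/379)² + (309/379)*186)*(1/211718) = -15206/444029 + (186 + 95481/143641 + 57474/379)*(1/211718) = -15206/444029 + (48595353/143641)*(1/211718) = -15206/444029 + 48595353/30411385238 = -440857777931791/13503536975843902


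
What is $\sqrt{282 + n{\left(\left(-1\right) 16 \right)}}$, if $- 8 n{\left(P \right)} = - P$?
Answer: $2 \sqrt{70} \approx 16.733$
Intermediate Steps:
$n{\left(P \right)} = \frac{P}{8}$ ($n{\left(P \right)} = - \frac{\left(-1\right) P}{8} = \frac{P}{8}$)
$\sqrt{282 + n{\left(\left(-1\right) 16 \right)}} = \sqrt{282 + \frac{\left(-1\right) 16}{8}} = \sqrt{282 + \frac{1}{8} \left(-16\right)} = \sqrt{282 - 2} = \sqrt{280} = 2 \sqrt{70}$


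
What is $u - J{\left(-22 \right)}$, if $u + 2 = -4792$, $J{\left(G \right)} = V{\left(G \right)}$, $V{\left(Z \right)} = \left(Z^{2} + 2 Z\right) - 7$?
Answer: $-5227$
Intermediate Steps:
$V{\left(Z \right)} = -7 + Z^{2} + 2 Z$
$J{\left(G \right)} = -7 + G^{2} + 2 G$
$u = -4794$ ($u = -2 - 4792 = -4794$)
$u - J{\left(-22 \right)} = -4794 - \left(-7 + \left(-22\right)^{2} + 2 \left(-22\right)\right) = -4794 - \left(-7 + 484 - 44\right) = -4794 - 433 = -5227$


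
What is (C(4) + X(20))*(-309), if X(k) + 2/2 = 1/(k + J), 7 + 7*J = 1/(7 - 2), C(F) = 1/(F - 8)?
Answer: 164285/444 ≈ 370.01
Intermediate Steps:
C(F) = 1/(-8 + F)
J = -34/35 (J = -1 + 1/(7*(7 - 2)) = -1 + (⅐)/5 = -1 + (⅐)*(⅕) = -1 + 1/35 = -34/35 ≈ -0.97143)
X(k) = -1 + 1/(-34/35 + k) (X(k) = -1 + 1/(k - 34/35) = -1 + 1/(-34/35 + k))
(C(4) + X(20))*(-309) = (1/(-8 + 4) + (69 - 35*20)/(-34 + 35*20))*(-309) = (1/(-4) + (69 - 700)/(-34 + 700))*(-309) = (-¼ - 631/666)*(-309) = -1595/1332*(-309) = 164285/444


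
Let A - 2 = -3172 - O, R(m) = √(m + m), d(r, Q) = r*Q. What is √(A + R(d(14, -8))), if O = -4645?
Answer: √(1475 + 4*I*√14) ≈ 38.406 + 0.1948*I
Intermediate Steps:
d(r, Q) = Q*r
R(m) = √2*√m (R(m) = √(2*m) = √2*√m)
A = 1475 (A = 2 + (-3172 - 1*(-4645)) = 2 + (-3172 + 4645) = 2 + 1473 = 1475)
√(A + R(d(14, -8))) = √(1475 + √2*√(-8*14)) = √(1475 + √2*√(-112)) = √(1475 + √2*(4*I*√7)) = √(1475 + 4*I*√14)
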